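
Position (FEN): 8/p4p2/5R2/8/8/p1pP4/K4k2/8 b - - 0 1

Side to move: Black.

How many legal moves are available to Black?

6

Black to move; king on f2.
In check: yes, from the white rook on f6.
Legal moves: Kg3, Ke3, Kg2, Ke2, Kg1, Ke1.
Count: 6.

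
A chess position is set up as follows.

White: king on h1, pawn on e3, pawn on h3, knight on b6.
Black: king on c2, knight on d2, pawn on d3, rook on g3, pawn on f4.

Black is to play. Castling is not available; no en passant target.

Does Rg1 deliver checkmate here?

After Rg1: white king on h1; in check: yes, from the black rook on g1.
White has 2 legal replies: Kh2, Kxg1.
In check but a legal move exists → not checkmate.

no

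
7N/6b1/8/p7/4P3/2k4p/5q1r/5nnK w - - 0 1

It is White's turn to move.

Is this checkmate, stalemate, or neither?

White to move; white king on h1.
In check: yes, from the black rook on h2.
King squares — g1: attacked by Qf2; g2: attacked by Qf2; h2: attacked by Nf1.
Legal moves for White: none.
In check with no legal moves → checkmate.

checkmate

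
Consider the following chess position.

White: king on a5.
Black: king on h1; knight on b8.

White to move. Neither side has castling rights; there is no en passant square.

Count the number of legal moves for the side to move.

White to move; king on a5.
In check: no.
Legal moves: Kb6, Kb5, Kb4, Ka4.
Count: 4.

4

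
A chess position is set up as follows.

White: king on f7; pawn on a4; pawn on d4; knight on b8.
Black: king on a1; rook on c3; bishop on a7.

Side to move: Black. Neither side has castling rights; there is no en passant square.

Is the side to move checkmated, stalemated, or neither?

Black to move; black king on a1.
In check: no.
Legal moves for Black include: Bxb8, Bb6, Bc5, Bxd4, Rc8, Rc7+, Rc6, Rc5, Rc4, Rh3, Rg3, Rf3+, Re3, Rd3, Rb3, Ra3, Rc2, Rc1, ... (list truncated; more exist).
Black has legal moves and is not in check → neither.

neither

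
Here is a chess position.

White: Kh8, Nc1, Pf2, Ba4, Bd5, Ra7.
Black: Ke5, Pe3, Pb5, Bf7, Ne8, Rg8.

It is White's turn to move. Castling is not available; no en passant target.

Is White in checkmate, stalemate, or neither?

White to move; white king on h8.
In check: yes, from the black rook on g8.
Legal moves for White: Kh7.
White is in check but has 1 legal move → neither.

neither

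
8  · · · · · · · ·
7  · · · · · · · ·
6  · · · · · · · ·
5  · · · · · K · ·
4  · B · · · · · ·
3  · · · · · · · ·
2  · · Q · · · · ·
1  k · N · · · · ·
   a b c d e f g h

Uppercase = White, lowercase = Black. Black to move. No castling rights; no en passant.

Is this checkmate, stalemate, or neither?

Black to move; black king on a1.
In check: no.
King squares — b1: attacked by Qc2; a2: attacked by Nc1; b2: attacked by Qc2.
Legal moves for Black: none.
Not in check and no legal moves → stalemate.

stalemate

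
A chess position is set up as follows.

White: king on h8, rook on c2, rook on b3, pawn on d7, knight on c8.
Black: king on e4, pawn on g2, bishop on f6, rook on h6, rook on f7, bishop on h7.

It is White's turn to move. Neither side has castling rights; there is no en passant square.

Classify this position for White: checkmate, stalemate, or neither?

checkmate

White to move; white king on h8.
In check: yes, from the black bishop on f6.
King squares — g7: attacked by Bf6; h7: attacked by Rh6; g8: attacked by Bh7.
Legal moves for White: none.
In check with no legal moves → checkmate.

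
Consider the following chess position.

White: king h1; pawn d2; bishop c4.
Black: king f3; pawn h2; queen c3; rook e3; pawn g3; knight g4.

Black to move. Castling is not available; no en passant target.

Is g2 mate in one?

yes

After g2: white king on h1; in check: yes, from the black pawn on g2.
King squares — g1: attacked by Ph2; g2: attacked by Kf3; h2: attacked by Ng4.
White has no legal moves → checkmate.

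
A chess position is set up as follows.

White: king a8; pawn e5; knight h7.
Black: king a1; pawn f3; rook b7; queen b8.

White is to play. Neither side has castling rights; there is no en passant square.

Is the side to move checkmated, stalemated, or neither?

checkmate

White to move; white king on a8.
In check: yes, from the black queen on b8.
King squares — a7: attacked by Rb7; b7: attacked by Qb8; b8: attacked by Rb7.
Legal moves for White: none.
In check with no legal moves → checkmate.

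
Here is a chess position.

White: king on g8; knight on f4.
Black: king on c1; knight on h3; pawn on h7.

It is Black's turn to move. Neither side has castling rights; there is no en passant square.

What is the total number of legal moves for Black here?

11

Black to move; king on c1.
In check: no.
Legal moves: Ng5, Nxf4, Nf2, Ng1, Kd2, Kc2, Kb2, Kd1, Kb1, h6, h5.
Count: 11.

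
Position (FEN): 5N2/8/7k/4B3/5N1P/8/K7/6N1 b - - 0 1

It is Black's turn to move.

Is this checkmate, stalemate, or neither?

Black to move; black king on h6.
In check: no.
King squares — g5: attacked by Ph4; h5: attacked by Nf4; g6: attacked by Nf4; g7: attacked by Be5; h7: attacked by Nf8.
Legal moves for Black: none.
Not in check and no legal moves → stalemate.

stalemate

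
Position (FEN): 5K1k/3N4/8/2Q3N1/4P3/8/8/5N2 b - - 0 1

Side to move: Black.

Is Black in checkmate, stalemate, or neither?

Black to move; black king on h8.
In check: no.
King squares — g7: attacked by Kf8; h7: attacked by Ng5; g8: attacked by Kf8.
Legal moves for Black: none.
Not in check and no legal moves → stalemate.

stalemate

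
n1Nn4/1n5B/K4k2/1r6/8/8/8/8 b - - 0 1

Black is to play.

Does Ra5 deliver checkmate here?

yes

After Ra5: white king on a6; in check: yes, from the black rook on a5.
King squares — a5: attacked by Nb7; b5: attacked by Ra5; b6: attacked by Na8; a7: attacked by Ra5; b7: attacked by Nd8.
White has no legal moves → checkmate.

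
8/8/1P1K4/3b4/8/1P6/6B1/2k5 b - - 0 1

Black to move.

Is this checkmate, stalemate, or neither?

neither

Black to move; black king on c1.
In check: no.
Legal moves for Black: Bg8, Ba8, Bf7, Bb7, Be6, Bc6, Be4, Bc4, Bf3, Bxb3, Bxg2, Kd2, Kc2, Kb2, Kd1, Kb1.
Black has 16 legal moves and is not in check → neither.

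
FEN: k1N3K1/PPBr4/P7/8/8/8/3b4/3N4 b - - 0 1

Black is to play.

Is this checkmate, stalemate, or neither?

checkmate

Black to move; black king on a8.
In check: yes, from the white pawn on b7.
King squares — a7: attacked by Nc8; b7: attacked by Pa6; b8: attacked by Pa7.
Legal moves for Black: none.
In check with no legal moves → checkmate.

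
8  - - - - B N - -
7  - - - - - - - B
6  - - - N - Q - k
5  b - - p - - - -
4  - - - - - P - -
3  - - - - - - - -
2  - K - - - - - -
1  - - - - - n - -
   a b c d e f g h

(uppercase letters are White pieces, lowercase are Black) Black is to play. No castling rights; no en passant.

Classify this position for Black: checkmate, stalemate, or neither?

Black to move; black king on h6.
In check: yes, from the white queen on f6.
King squares — g5: attacked by Pf4; h5: attacked by Be8; g6: attacked by Qf6; g7: attacked by Qf6; h7: attacked by Nf8.
Legal moves for Black: none.
In check with no legal moves → checkmate.

checkmate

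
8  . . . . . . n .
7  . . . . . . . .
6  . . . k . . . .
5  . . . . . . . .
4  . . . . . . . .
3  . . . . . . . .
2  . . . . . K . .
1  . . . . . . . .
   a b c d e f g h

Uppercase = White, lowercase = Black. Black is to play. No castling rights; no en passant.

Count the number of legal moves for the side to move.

11

Black to move; king on d6.
In check: no.
Legal moves: Ne7, Nh6, Nf6, Ke7, Kd7, Kc7, Ke6, Kc6, Ke5, Kd5, Kc5.
Count: 11.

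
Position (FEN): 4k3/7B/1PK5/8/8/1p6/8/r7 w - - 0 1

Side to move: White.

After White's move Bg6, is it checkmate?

After Bg6: black king on e8; in check: yes, from the white bishop on g6.
Black has 3 legal replies: Kf8, Kd8, Ke7.
In check but a legal move exists → not checkmate.

no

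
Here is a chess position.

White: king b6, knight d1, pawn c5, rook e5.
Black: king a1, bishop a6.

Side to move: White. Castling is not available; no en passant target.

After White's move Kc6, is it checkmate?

After Kc6: black king on a1; in check: no.
Black is not in check, so this cannot be checkmate.

no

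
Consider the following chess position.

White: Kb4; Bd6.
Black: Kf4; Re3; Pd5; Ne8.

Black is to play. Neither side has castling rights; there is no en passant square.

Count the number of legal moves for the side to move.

7

Black to move; king on f4.
In check: yes, from the white bishop on d6.
Legal moves: Kg5, Kf5, Kg4, Ke4, Kf3, Nxd6, Re5.
Count: 7.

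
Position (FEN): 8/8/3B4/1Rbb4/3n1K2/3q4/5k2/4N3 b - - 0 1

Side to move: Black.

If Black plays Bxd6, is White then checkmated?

After Bxd6: white king on f4; in check: yes, from the black bishop on d6.
White has 2 legal replies: Kg5, Kg4.
In check but a legal move exists → not checkmate.

no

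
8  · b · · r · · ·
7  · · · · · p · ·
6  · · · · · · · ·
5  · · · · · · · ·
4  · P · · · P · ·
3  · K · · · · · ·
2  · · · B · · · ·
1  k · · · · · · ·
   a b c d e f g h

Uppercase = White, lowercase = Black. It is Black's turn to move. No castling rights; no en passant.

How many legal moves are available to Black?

20

Black to move; king on a1.
In check: no.
Legal moves: Rh8, Rg8, Rf8, Rd8, Rc8, Re7, Re6, Re5, Re4, Re3+, Re2, Re1, Bc7, Ba7, Bd6, Be5, Bxf4, Kb1, f6, f5.
Count: 20.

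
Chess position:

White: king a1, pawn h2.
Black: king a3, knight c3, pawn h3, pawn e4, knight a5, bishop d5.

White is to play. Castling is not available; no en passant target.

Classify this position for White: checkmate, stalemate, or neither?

White to move; white king on a1.
In check: no.
King squares — b1: attacked by Nc3; a2: attacked by Ka3; b2: attacked by Ka3.
Legal moves for White: none.
Not in check and no legal moves → stalemate.

stalemate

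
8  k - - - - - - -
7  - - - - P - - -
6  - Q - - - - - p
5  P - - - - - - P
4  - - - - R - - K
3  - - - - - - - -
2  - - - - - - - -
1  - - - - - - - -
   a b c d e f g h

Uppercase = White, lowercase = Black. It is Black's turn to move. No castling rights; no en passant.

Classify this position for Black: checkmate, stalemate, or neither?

stalemate

Black to move; black king on a8.
In check: no.
King squares — a7: attacked by Qb6; b7: attacked by Qb6; b8: attacked by Qb6.
Legal moves for Black: none.
Not in check and no legal moves → stalemate.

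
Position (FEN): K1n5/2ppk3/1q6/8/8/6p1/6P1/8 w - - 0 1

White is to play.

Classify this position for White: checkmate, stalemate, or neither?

White to move; white king on a8.
In check: no.
King squares — a7: attacked by Qb6; b7: attacked by Qb6; b8: attacked by Qb6.
Legal moves for White: none.
Not in check and no legal moves → stalemate.

stalemate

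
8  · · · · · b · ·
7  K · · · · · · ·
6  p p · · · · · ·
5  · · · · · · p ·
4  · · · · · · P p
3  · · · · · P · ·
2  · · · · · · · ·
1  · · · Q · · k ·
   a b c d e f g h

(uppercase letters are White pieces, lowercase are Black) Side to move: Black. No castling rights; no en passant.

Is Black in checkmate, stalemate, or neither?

neither

Black to move; black king on g1.
In check: yes, from the white queen on d1.
King squares — f1: attacked by Qd1; h1: attacked by Qd1; f2: available; g2: available; h2: available.
Legal moves for Black: Kh2, Kg2, Kf2.
Black is in check but has 3 legal moves → neither.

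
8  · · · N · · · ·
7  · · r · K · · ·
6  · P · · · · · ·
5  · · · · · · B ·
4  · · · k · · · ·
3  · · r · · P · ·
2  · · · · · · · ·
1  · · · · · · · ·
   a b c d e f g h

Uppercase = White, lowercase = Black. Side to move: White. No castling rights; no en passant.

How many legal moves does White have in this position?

6

White to move; king on e7.
In check: yes, from the black rook on c7.
Legal moves: Kf8, Ke8, Kf6, Ke6, Kd6, bxc7.
Count: 6.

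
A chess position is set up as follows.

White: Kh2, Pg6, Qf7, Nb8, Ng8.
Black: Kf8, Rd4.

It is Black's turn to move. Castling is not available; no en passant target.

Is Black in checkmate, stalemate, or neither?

Black to move; black king on f8.
In check: yes, from the white queen on f7.
King squares — e7: attacked by Qf7; f7: attacked by Pg6; g7: attacked by Qf7; e8: attacked by Qf7; g8: attacked by Qf7.
Legal moves for Black: none.
In check with no legal moves → checkmate.

checkmate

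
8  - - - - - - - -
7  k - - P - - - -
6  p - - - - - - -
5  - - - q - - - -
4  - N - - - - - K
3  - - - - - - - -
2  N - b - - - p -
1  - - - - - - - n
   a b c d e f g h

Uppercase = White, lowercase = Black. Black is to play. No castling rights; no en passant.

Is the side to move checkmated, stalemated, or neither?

Black to move; black king on a7.
In check: no.
Legal moves for Black include: Kb8, Ka8, Kb7, Kb6, Qg8, Qa8, Qf7, Qxd7, Qb7, Qe6, Qd6, Qc6, Qh5+, Qg5+, Qf5, Qe5, Qc5, Qb5, ... (list truncated; more exist).
Black has legal moves and is not in check → neither.

neither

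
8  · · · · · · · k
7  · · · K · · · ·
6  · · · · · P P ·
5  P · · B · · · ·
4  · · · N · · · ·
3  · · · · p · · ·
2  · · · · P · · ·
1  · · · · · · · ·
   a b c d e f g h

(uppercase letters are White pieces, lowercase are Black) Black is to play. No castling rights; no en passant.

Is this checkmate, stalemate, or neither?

stalemate

Black to move; black king on h8.
In check: no.
King squares — g7: attacked by Pf6; h7: attacked by Pg6; g8: attacked by Bd5.
Legal moves for Black: none.
Not in check and no legal moves → stalemate.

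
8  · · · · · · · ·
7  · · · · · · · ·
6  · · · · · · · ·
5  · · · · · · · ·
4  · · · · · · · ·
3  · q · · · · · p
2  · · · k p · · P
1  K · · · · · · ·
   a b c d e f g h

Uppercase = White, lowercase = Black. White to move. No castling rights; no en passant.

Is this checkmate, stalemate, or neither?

White to move; white king on a1.
In check: no.
King squares — b1: attacked by Qb3; a2: attacked by Qb3; b2: attacked by Qb3.
Legal moves for White: none.
Not in check and no legal moves → stalemate.

stalemate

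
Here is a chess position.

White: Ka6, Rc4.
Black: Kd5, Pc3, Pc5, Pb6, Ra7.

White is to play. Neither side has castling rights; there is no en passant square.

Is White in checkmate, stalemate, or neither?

White to move; white king on a6.
In check: yes, from the black rook on a7.
King squares — a5: attacked by Pb6; b5: available; b6: available; a7: available; b7: attacked by Ra7.
Legal moves for White: Kxa7, Kxb6, Kb5.
White is in check but has 3 legal moves → neither.

neither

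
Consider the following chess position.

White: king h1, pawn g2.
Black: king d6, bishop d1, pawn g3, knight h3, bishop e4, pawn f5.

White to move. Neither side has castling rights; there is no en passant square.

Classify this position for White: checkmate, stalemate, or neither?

White to move; white king on h1.
In check: no.
King squares — g1: attacked by Nh3; g2: own pawn; h2: attacked by Pg3.
Legal moves for White: none.
Not in check and no legal moves → stalemate.

stalemate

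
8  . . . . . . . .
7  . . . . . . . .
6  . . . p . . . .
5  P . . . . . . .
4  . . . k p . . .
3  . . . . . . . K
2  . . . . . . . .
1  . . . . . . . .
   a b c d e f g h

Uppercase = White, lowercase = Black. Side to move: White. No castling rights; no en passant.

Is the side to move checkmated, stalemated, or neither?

White to move; white king on h3.
In check: no.
Legal moves for White: Kh4, Kg4, Kg3, Kh2, Kg2, a6.
White has 6 legal moves and is not in check → neither.

neither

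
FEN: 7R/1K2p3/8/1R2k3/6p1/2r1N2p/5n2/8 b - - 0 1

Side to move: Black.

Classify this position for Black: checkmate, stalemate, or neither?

neither

Black to move; black king on e5.
In check: yes, from the white rook on b5.
Legal moves for Black: Kf6, Ke6, Kd6, Kf4, Ke4, Kd4, Rc5.
Black is in check but has 7 legal moves → neither.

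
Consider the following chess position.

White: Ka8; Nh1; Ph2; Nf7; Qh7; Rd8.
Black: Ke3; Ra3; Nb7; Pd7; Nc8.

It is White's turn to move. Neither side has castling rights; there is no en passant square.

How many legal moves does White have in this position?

2

White to move; king on a8.
In check: yes, from the black rook on a3.
Legal moves: Kb8, Kxb7.
Count: 2.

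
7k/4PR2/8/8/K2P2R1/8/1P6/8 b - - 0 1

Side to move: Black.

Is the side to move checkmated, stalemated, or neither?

Black to move; black king on h8.
In check: no.
King squares — g7: attacked by Rg4; h7: attacked by Rf7; g8: attacked by Rg4.
Legal moves for Black: none.
Not in check and no legal moves → stalemate.

stalemate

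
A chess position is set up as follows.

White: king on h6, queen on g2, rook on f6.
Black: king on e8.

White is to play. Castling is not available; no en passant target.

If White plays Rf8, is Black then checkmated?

no

After Rf8: black king on e8; in check: yes, from the white rook on f8.
Black has 3 legal replies: Kxf8, Ke7, Kd7.
In check but a legal move exists → not checkmate.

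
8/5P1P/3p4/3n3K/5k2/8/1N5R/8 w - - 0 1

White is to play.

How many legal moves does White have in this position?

23

White to move; king on h5.
In check: no.
Legal moves: Kh6, Kg6, Kh4, Rh4+, Rh3, Rg2, Rf2+, Re2, Rd2, Rc2, Rh1, Nc4, Na4, Nd3+, Nd1, h8=Q, h8=R, h8=B, h8=N, f8=Q+, f8=R+, f8=B, f8=N.
Count: 23.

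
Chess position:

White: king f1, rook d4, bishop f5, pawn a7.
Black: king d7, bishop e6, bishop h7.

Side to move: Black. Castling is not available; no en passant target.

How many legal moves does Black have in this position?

5

Black to move; king on d7.
In check: yes, from the white rook on d4.
Legal moves: Ke8, Kc8, Ke7, Kc7, Kc6.
Count: 5.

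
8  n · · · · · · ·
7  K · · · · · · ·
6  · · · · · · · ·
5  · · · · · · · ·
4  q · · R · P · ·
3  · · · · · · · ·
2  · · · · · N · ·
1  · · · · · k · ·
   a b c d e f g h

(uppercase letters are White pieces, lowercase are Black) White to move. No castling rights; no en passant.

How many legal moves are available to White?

White to move; king on a7.
In check: yes, from the black queen on a4.
Legal moves: Kb8, Kb7, Rxa4.
Count: 3.

3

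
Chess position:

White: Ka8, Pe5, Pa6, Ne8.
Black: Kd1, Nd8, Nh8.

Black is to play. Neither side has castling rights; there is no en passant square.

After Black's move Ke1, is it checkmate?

After Ke1: white king on a8; in check: no.
White is not in check, so this cannot be checkmate.

no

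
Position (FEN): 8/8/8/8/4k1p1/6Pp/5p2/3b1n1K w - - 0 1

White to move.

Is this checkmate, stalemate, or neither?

stalemate

White to move; white king on h1.
In check: no.
King squares — g1: attacked by Pf2; g2: attacked by Ph3; h2: attacked by Nf1.
Legal moves for White: none.
Not in check and no legal moves → stalemate.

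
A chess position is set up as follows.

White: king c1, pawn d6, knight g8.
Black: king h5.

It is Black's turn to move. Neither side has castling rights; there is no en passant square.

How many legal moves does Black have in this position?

Black to move; king on h5.
In check: no.
Legal moves: Kg6, Kg5, Kh4, Kg4.
Count: 4.

4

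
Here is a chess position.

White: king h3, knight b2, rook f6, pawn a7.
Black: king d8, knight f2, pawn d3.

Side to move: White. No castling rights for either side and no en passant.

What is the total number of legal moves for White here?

5

White to move; king on h3.
In check: yes, from the black knight on f2.
Legal moves: Kh4, Kg3, Kh2, Kg2, Rxf2.
Count: 5.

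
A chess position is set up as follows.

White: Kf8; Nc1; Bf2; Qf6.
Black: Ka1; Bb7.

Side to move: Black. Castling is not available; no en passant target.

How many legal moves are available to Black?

Black to move; king on a1.
In check: yes, from the white queen on f6.
Legal moves: Kb1.
Count: 1.

1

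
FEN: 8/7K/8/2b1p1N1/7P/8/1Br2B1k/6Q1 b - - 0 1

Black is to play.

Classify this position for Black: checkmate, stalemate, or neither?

checkmate

Black to move; black king on h2.
In check: yes, from the white queen on g1.
King squares — g1: attacked by Bf2; h1: attacked by Qg1; g2: attacked by Qg1; g3: attacked by Qg1; h3: attacked by Ng5.
Legal moves for Black: none.
In check with no legal moves → checkmate.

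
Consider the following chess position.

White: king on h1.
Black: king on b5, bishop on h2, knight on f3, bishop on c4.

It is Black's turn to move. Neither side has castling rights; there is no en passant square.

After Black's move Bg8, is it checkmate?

no

After Bg8: white king on h1; in check: no.
White is not in check, so this cannot be checkmate.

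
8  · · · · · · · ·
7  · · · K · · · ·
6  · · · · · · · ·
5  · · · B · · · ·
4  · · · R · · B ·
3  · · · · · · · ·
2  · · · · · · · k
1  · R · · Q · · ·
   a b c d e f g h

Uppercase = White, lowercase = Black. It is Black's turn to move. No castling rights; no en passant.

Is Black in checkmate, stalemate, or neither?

Black to move; black king on h2.
In check: no.
King squares — g1: attacked by Qe1; h1: attacked by Qe1; g2: attacked by Bd5; g3: attacked by Qe1; h3: attacked by Bg4.
Legal moves for Black: none.
Not in check and no legal moves → stalemate.

stalemate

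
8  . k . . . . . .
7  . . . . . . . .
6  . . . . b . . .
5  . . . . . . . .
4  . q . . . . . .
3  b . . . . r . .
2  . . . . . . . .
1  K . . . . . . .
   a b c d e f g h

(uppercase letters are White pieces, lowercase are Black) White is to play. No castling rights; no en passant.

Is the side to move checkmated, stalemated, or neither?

stalemate

White to move; white king on a1.
In check: no.
King squares — b1: attacked by Qb4; a2: attacked by Be6; b2: attacked by Ba3.
Legal moves for White: none.
Not in check and no legal moves → stalemate.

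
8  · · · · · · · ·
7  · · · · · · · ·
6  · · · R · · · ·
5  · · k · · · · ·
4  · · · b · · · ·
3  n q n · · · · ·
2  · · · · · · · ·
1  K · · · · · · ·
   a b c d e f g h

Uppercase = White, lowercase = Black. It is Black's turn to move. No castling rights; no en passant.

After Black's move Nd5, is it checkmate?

After Nd5: white king on a1; in check: yes, from the black bishop on d4.
King squares — b1: attacked by Na3; a2: attacked by Qb3; b2: attacked by Qb3.
White has no legal moves → checkmate.

yes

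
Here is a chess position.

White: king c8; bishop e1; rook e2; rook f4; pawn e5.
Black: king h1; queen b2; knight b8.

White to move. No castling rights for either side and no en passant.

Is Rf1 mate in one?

yes

After Rf1: black king on h1; in check: yes, from the white rook on f1.
King squares — g1: attacked by Rf1; g2: attacked by Re2; h2: attacked by Re2.
Black has no legal moves → checkmate.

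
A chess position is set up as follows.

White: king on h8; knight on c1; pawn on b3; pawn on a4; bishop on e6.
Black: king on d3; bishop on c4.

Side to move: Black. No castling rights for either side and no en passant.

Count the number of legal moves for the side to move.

6

Black to move; king on d3.
In check: yes, from the white knight on c1.
Legal moves: Ke4, Kd4, Ke3, Kc3, Kd2, Kc2.
Count: 6.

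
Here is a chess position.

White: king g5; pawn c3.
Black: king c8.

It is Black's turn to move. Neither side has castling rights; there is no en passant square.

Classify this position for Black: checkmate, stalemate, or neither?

neither

Black to move; black king on c8.
In check: no.
Legal moves for Black: Kd8, Kb8, Kd7, Kc7, Kb7.
Black has 5 legal moves and is not in check → neither.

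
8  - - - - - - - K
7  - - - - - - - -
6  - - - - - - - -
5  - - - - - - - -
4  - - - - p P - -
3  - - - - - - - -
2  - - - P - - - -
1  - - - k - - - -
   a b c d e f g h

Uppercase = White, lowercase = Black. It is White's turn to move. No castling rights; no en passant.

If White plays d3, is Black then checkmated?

After d3: black king on d1; in check: no.
Black is not in check, so this cannot be checkmate.

no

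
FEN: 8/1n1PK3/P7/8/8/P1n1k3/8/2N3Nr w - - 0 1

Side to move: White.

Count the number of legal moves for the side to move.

19

White to move; king on e7.
In check: no.
Legal moves: Kf8, Ke8, Kf7, Kf6, Ke6, Nh3, Nf3, Nge2, Nd3, Nb3, Nce2, Na2, axb7, d8=Q, d8=R, d8=B, d8=N, a7, a4.
Count: 19.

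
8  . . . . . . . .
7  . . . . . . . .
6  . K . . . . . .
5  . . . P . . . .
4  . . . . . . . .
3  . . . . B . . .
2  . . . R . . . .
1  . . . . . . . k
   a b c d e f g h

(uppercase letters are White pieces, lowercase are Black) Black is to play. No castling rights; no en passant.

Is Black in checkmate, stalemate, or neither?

stalemate

Black to move; black king on h1.
In check: no.
King squares — g1: attacked by Be3; g2: attacked by Rd2; h2: attacked by Rd2.
Legal moves for Black: none.
Not in check and no legal moves → stalemate.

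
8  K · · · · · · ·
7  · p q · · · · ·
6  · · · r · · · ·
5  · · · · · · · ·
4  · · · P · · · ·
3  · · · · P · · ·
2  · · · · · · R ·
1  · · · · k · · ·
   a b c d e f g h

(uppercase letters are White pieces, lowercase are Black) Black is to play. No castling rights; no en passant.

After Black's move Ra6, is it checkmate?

After Ra6: white king on a8; in check: yes, from the black rook on a6.
King squares — a7: attacked by Ra6; b7: attacked by Qc7; b8: attacked by Qc7.
White has no legal moves → checkmate.

yes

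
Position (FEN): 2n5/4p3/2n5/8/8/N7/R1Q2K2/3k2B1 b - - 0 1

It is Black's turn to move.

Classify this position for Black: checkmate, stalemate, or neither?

checkmate

Black to move; black king on d1.
In check: yes, from the white queen on c2.
King squares — c1: attacked by Qc2; e1: attacked by Kf2; c2: attacked by Ra2; d2: attacked by Qc2; e2: attacked by Qc2.
Legal moves for Black: none.
In check with no legal moves → checkmate.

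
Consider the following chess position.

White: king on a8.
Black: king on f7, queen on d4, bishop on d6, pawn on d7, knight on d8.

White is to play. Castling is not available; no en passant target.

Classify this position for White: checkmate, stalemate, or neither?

stalemate

White to move; white king on a8.
In check: no.
King squares — a7: attacked by Qd4; b7: attacked by Nd8; b8: attacked by Bd6.
Legal moves for White: none.
Not in check and no legal moves → stalemate.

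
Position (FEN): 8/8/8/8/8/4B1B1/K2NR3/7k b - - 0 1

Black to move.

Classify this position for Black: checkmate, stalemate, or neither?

stalemate

Black to move; black king on h1.
In check: no.
King squares — g1: attacked by Be3; g2: attacked by Re2; h2: attacked by Re2.
Legal moves for Black: none.
Not in check and no legal moves → stalemate.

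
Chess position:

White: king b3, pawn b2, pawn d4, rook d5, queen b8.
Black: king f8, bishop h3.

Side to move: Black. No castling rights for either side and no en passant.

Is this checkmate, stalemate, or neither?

Black to move; black king on f8.
In check: yes, from the white queen on b8.
King squares — e7: available; f7: available; g7: available; e8: attacked by Qb8; g8: attacked by Qb8.
Legal moves for Black: Kg7, Kf7, Ke7, Bc8.
Black is in check but has 4 legal moves → neither.

neither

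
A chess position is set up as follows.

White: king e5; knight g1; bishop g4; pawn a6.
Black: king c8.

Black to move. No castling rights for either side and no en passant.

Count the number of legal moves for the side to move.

3

Black to move; king on c8.
In check: yes, from the white bishop on g4.
Legal moves: Kd8, Kb8, Kc7.
Count: 3.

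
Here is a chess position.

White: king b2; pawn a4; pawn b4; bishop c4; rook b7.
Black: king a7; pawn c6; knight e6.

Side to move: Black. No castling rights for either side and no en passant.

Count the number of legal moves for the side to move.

2

Black to move; king on a7.
In check: yes, from the white rook on b7.
Legal moves: Ka8, Kxb7.
Count: 2.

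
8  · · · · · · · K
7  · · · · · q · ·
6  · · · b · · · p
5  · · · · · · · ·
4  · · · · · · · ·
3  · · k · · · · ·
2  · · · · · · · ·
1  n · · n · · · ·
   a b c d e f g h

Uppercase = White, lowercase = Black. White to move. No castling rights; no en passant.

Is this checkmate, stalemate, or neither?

stalemate

White to move; white king on h8.
In check: no.
King squares — g7: attacked by Qf7; h7: attacked by Qf7; g8: attacked by Qf7.
Legal moves for White: none.
Not in check and no legal moves → stalemate.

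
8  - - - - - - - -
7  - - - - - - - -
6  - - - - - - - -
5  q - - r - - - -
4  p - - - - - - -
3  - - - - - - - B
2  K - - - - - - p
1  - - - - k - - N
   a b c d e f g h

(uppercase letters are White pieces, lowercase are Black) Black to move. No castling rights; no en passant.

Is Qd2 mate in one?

After Qd2: white king on a2; in check: yes, from the black queen on d2.
White has 3 legal replies: Ka3, Kb1, Ka1.
In check but a legal move exists → not checkmate.

no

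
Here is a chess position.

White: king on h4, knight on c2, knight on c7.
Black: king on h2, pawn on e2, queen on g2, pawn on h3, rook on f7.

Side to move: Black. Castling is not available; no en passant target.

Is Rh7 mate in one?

After Rh7: white king on h4; in check: yes, from the black rook on h7.
King squares — g3: attacked by Qg2; h3: attacked by Qg2; g4: attacked by Qg2; g5: attacked by Qg2; h5: attacked by Rh7.
White has no legal moves → checkmate.

yes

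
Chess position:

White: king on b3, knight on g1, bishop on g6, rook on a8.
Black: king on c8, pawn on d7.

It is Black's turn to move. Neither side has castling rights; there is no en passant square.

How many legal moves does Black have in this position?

Black to move; king on c8.
In check: yes, from the white rook on a8.
Legal moves: Kc7, Kb7.
Count: 2.

2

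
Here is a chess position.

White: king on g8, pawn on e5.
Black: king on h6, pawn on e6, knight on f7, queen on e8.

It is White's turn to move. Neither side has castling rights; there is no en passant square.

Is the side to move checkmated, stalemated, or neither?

White to move; white king on g8.
In check: yes, from the black queen on e8.
King squares — f7: attacked by Qe8; g7: attacked by Kh6; h7: attacked by Kh6; f8: attacked by Qe8; h8: attacked by Nf7.
Legal moves for White: none.
In check with no legal moves → checkmate.

checkmate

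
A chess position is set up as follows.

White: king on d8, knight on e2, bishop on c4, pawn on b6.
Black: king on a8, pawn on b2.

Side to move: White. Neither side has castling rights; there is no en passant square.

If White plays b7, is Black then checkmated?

After b7: black king on a8; in check: yes, from the white pawn on b7.
Black has 3 legal replies: Kb8, Kxb7, Ka7.
In check but a legal move exists → not checkmate.

no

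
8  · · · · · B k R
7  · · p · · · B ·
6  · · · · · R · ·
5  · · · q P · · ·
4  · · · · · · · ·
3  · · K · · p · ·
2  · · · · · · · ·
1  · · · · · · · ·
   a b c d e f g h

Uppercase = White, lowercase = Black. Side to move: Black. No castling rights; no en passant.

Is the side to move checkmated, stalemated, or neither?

checkmate

Black to move; black king on g8.
In check: yes, from the white rook on h8.
King squares — f7: attacked by Rf6; g7: attacked by Bf8; h7: attacked by Rh8; f8: attacked by Rf6; h8: attacked by Bg7.
Legal moves for Black: none.
In check with no legal moves → checkmate.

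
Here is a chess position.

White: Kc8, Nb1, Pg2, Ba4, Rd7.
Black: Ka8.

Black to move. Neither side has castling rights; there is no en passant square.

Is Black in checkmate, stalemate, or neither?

Black to move; black king on a8.
In check: no.
King squares — a7: attacked by Rd7; b7: attacked by Rd7; b8: attacked by Kc8.
Legal moves for Black: none.
Not in check and no legal moves → stalemate.

stalemate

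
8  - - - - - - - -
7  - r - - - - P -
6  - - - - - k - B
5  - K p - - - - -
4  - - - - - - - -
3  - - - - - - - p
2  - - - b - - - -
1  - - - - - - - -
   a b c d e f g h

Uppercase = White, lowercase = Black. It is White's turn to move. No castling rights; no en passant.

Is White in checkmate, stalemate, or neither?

neither

White to move; white king on b5.
In check: yes, from the black rook on b7.
King squares — a4: available; b4: attacked by Bd2; c4: available; a5: attacked by Bd2; c5: available; a6: available; b6: attacked by Rb7; c6: available.
Legal moves for White: Kc6, Ka6, Kxc5, Kc4, Ka4.
White is in check but has 5 legal moves → neither.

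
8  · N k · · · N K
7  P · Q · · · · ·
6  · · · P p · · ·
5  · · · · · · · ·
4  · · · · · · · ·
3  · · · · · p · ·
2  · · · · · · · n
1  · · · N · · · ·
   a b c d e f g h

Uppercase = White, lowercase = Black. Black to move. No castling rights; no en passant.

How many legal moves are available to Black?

Black to move; king on c8.
In check: yes, from the white queen on c7.
Legal moves: none.
Count: 0.

0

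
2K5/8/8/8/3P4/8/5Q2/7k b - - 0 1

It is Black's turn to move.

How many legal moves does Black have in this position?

Black to move; king on h1.
In check: no.
Legal moves: none.
Count: 0.

0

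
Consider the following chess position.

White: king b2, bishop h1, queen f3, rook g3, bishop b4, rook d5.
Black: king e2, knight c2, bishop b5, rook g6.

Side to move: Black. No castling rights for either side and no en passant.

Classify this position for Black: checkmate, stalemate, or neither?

Black to move; black king on e2.
In check: yes, from the white queen on f3.
King squares — d1: attacked by Qf3; e1: attacked by Bb4; f1: attacked by Qf3; d2: attacked by Bb4; f2: attacked by Qf3; d3: attacked by Qf3; e3: attacked by Qf3; f3: attacked by Bh1.
Legal moves for Black: none.
In check with no legal moves → checkmate.

checkmate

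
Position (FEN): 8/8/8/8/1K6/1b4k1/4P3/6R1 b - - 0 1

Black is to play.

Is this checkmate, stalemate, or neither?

Black to move; black king on g3.
In check: yes, from the white rook on g1.
King squares — f2: available; g2: attacked by Rg1; h2: available; f3: attacked by Pe2; h3: available; f4: available; g4: attacked by Rg1; h4: available.
Legal moves for Black: Kh4, Kf4, Kh3, Kh2, Kf2.
Black is in check but has 5 legal moves → neither.

neither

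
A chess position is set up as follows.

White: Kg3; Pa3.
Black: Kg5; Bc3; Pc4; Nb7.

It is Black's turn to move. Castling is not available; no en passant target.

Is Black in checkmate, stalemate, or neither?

neither

Black to move; black king on g5.
In check: no.
Legal moves for Black include: Nd8, Nd6, Nc5, Na5, Kh6, Kg6, Kf6, Kh5, Kf5, Bh8, Bg7, Bf6, Be5+, Ba5, Bd4, Bb4, Bd2, Bb2, ... (list truncated; more exist).
Black has legal moves and is not in check → neither.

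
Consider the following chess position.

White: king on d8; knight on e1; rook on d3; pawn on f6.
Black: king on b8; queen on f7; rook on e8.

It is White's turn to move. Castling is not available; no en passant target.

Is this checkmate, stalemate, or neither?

checkmate

White to move; white king on d8.
In check: yes, from the black rook on e8.
King squares — c7: attacked by Qf7; d7: attacked by Qf7; e7: attacked by Qf7; c8: attacked by Kb8; e8: attacked by Qf7.
Legal moves for White: none.
In check with no legal moves → checkmate.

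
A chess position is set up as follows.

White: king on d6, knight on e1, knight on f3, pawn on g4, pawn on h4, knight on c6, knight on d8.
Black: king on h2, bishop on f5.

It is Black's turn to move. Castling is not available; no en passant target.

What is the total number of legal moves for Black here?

Black to move; king on h2.
In check: yes, from the white knight on f3.
Legal moves: Kh3, Kg3, Kh1.
Count: 3.

3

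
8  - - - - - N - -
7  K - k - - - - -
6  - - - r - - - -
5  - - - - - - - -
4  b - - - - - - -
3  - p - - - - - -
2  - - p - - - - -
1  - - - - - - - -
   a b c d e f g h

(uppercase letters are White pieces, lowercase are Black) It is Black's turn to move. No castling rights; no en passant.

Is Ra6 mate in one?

no

After Ra6: white king on a7; in check: yes, from the black rook on a6.
White has 1 legal reply: Kxa6.
In check but a legal move exists → not checkmate.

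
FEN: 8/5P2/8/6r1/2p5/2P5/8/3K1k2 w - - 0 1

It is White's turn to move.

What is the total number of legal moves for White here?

7

White to move; king on d1.
In check: no.
Legal moves: Kd2, Kc2, Kc1, f8=Q+, f8=R+, f8=B, f8=N.
Count: 7.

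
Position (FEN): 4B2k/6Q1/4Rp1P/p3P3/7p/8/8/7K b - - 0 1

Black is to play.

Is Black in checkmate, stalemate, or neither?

checkmate

Black to move; black king on h8.
In check: yes, from the white queen on g7.
King squares — g7: attacked by Ph6; h7: attacked by Qg7; g8: attacked by Qg7.
Legal moves for Black: none.
In check with no legal moves → checkmate.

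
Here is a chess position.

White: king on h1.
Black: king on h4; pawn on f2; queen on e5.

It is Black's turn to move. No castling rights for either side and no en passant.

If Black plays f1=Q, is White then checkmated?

After f1=Q: white king on h1; in check: yes, from the black queen on f1.
King squares — g1: attacked by Qf1; g2: attacked by Qf1; h2: attacked by Qe5.
White has no legal moves → checkmate.

yes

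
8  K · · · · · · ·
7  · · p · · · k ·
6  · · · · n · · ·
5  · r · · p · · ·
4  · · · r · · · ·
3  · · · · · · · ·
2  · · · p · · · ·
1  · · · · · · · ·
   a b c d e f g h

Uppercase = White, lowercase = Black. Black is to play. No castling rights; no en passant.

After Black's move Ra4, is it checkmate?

After Ra4: white king on a8; in check: yes, from the black rook on a4.
King squares — a7: attacked by Ra4; b7: attacked by Rb5; b8: attacked by Rb5.
White has no legal moves → checkmate.

yes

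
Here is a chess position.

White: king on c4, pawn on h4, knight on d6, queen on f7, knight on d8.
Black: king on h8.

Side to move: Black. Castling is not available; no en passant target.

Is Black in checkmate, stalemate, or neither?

stalemate

Black to move; black king on h8.
In check: no.
King squares — g7: attacked by Qf7; h7: attacked by Qf7; g8: attacked by Qf7.
Legal moves for Black: none.
Not in check and no legal moves → stalemate.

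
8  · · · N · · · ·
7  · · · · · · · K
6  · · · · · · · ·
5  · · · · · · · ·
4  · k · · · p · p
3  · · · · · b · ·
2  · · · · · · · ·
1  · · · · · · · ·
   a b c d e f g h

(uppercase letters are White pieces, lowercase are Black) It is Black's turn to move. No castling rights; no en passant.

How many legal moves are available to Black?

Black to move; king on b4.
In check: no.
Legal moves: Kc5, Kb5, Ka5, Kc4, Ka4, Kc3, Kb3, Ka3, Ba8, Bb7, Bc6, Bh5, Bd5, Bg4, Be4+, Bg2, Be2, Bh1, Bd1, h3.
Count: 20.

20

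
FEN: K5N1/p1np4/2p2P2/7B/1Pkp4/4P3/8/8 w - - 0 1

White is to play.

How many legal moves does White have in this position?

3

White to move; king on a8.
In check: yes, from the black knight on c7.
Legal moves: Kb8, Kb7, Kxa7.
Count: 3.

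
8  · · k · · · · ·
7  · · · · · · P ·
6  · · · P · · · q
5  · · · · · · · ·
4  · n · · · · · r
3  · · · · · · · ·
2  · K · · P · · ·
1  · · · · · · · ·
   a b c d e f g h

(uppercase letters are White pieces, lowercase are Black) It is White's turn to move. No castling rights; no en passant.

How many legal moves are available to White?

12

White to move; king on b2.
In check: no.
Legal moves: Kc3, Kb3, Ka3, Kb1, Ka1, g8=Q+, g8=R+, g8=B, g8=N, d7+, e3, e4.
Count: 12.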